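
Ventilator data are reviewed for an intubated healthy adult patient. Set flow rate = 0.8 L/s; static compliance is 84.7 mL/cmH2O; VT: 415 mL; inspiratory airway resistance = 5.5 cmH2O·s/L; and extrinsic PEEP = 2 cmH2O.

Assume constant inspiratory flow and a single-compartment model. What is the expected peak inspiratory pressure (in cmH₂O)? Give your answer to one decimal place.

Equation of motion (constant flow): PIP = Vt/C + R·V̇ + PEEP.
PIP = 415/84.7 + 5.5×0.8 + 2 = 4.9 + 4.4 + 2 = 11.3 cmH2O.

11.3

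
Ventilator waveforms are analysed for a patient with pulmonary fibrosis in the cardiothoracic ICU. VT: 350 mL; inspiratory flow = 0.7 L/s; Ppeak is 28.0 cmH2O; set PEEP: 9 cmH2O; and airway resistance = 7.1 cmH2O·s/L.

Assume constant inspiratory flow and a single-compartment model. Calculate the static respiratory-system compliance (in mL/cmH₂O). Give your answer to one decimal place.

Equation of motion (constant flow): PIP = Vt/C + R·V̇ + PEEP.
Vt/C = PIP − R·V̇ − PEEP = 28.0 − 7.1×0.7 − 9 = 28.0 − 4.97 − 9 = 14.03 cmH2O.
C = Vt / 14.03 = 350 / 14.03 = 24.947 mL/cmH2O.

24.9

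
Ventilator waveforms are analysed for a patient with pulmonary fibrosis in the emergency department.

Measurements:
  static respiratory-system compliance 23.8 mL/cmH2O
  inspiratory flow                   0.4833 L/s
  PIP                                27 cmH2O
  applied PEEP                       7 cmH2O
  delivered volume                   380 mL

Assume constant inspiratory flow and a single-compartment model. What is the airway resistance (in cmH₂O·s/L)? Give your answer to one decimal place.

8.3

Equation of motion (constant flow): PIP = Vt/C + R·V̇ + PEEP.
R·V̇ = PIP − Vt/C − PEEP = 27 − 380/23.8 − 7 = 27 − 15.966 − 7 = 4.034 cmH2O.
R = 4.034 / 0.4833 = 8.347 cmH2O·s/L.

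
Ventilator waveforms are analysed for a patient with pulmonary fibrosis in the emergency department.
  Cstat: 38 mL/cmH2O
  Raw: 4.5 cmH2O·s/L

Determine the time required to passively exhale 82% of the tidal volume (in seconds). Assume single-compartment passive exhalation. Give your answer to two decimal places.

τ = R × C = 4.5 × 38 mL/cmH2O = 4.5 × 0.038 L/cmH2O = 0.171 s.
Exhaled fraction f = 1 − e^(−t/τ) → t = −τ·ln(1 − f) = −0.171·ln(0.18) = 0.2932 s.

0.29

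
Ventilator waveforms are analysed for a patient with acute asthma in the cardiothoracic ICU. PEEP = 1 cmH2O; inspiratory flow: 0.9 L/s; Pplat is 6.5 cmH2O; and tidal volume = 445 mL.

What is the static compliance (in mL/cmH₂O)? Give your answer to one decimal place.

80.9

Cstat = Vt / (Pplat − PEEP) = 445 / (6.5 − 1) = 445 / 5.5 = 80.909 mL/cmH2O.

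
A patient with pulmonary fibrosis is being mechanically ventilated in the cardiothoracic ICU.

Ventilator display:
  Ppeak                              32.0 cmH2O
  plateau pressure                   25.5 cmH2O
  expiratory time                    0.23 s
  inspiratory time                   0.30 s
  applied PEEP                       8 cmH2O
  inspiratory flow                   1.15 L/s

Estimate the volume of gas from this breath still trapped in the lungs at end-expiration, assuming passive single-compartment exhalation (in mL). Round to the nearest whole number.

44

Vt = flow × Ti = 1.15 L/s × 0.30 s × 1000 mL/L = 345.0 mL.
R = (PIP − Pplat)/V̇ = (32.0 − 25.5) / 1.15 = 6.5/1.15 = 5.652 cmH2O·s/L.
C = Vt/(Pplat − PEEP) = 345.0 / (25.5 − 8) = 345.0/17.5 = 19.714 mL/cmH2O.
τ = R × C = 5.652 × 0.01971 L/cmH2O = 0.1114 s.
Fraction remaining = e^(−Te/τ) = e^(−0.23/0.1114) = 0.1269.
Trapped volume = 345.0 × 0.1269 = 43.781 mL.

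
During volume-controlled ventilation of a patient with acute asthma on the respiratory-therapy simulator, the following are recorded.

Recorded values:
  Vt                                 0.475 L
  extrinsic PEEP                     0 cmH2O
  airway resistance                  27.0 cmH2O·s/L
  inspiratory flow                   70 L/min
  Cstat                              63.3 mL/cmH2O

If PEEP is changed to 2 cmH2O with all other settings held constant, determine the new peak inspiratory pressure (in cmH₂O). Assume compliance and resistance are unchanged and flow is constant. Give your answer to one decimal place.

41.0

Flow: 70 L/min ÷ 60 = 1.1667 L/s.
PIP = Vt/C + R·V̇ + PEEP (constant-flow equation of motion).
Only the baseline term changes: ΔPIP = ΔPEEP = 2 − 0 = 2.0 cmH2O.
Original PIP = 475/63.3 + 27.0×1.1667 + 0 = 39.005 cmH2O; new PIP = 39.005 + (2.0) = 41.005 cmH2O.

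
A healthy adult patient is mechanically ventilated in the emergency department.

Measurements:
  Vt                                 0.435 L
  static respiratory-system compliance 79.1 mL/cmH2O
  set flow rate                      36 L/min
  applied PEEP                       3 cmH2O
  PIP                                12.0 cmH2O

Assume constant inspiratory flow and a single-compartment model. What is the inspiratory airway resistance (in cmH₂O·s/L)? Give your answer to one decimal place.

5.8

Flow: 36 L/min ÷ 60 = 0.6 L/s.
Equation of motion (constant flow): PIP = Vt/C + R·V̇ + PEEP.
R·V̇ = PIP − Vt/C − PEEP = 12.0 − 435/79.1 − 3 = 12.0 − 5.499 − 3 = 3.501 cmH2O.
R = 3.501 / 0.6 = 5.835 cmH2O·s/L.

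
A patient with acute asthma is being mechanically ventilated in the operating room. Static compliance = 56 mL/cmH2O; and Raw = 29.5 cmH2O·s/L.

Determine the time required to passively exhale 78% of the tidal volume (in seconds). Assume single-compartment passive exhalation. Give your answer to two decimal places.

τ = R × C = 29.5 × 56 mL/cmH2O = 29.5 × 0.056 L/cmH2O = 1.652 s.
Exhaled fraction f = 1 − e^(−t/τ) → t = −τ·ln(1 − f) = −1.652·ln(0.22) = 2.501 s.

2.50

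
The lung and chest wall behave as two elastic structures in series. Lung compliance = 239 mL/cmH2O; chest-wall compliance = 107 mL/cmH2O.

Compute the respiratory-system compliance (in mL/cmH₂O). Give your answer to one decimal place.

Lung and chest wall are elastances in series: 1/Crs = 1/CL + 1/Ccw.
1/Crs = 1/239 + 1/107 = 0.01353.
Crs = 73.91 mL/cmH2O.

73.9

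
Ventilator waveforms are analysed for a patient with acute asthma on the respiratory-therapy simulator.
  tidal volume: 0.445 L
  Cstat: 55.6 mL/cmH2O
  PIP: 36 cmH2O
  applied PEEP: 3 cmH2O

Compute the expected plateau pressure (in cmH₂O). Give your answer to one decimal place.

Pplat = PEEP + Vt / Cstat = 3 + 445 / 55.6 = 3 + 8.004 = 11.004 cmH2O.

11.0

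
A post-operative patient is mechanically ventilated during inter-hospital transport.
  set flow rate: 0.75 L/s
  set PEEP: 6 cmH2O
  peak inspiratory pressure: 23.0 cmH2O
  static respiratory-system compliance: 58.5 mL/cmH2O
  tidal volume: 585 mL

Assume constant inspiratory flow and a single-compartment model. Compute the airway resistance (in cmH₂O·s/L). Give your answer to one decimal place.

Equation of motion (constant flow): PIP = Vt/C + R·V̇ + PEEP.
R·V̇ = PIP − Vt/C − PEEP = 23.0 − 585/58.5 − 6 = 23.0 − 10.0 − 6 = 7.0 cmH2O.
R = 7.0 / 0.75 = 9.333 cmH2O·s/L.

9.3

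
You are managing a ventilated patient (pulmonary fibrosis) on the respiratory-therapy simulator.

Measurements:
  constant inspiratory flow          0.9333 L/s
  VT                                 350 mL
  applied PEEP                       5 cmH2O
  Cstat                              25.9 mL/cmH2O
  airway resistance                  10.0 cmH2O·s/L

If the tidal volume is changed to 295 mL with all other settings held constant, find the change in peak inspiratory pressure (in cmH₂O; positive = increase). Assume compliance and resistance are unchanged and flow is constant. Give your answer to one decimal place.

-2.1

PIP = Vt/C + R·V̇ + PEEP (constant-flow equation of motion).
Only the elastic term changes: ΔPIP = ΔVt / C = (295 − 350) / 25.9 = -2.124 cmH2O.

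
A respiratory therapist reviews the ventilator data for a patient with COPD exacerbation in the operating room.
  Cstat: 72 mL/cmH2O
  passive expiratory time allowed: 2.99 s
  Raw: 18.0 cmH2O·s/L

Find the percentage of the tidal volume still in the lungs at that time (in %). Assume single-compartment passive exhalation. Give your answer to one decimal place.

10.0

τ = R × C = 18.0 × 72 mL/cmH2O = 18.0 × 0.072 L/cmH2O = 1.296 s.
Passive exhalation: V(t)/V₀ = e^(−t/τ) = e^(−2.99/1.296) = 0.09955.
Fraction remaining = 0.09955 → 9.955%.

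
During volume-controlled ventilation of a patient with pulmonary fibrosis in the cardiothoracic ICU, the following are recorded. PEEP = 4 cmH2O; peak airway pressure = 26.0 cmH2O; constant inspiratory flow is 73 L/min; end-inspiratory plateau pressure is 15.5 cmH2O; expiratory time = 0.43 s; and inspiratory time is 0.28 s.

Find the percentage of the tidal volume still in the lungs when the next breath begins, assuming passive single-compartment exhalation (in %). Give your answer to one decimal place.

Flow: 73 L/min ÷ 60 = 1.2167 L/s.
Vt = flow × Ti = 1.2167 L/s × 0.28 s × 1000 mL/L = 340.68 mL.
R = (PIP − Pplat)/V̇ = (26.0 − 15.5) / 1.2167 = 10.5/1.2167 = 8.63 cmH2O·s/L.
C = Vt/(Pplat − PEEP) = 340.68 / (15.5 − 4) = 340.68/11.5 = 29.624 mL/cmH2O.
τ = R × C = 8.63 × 0.02962 L/cmH2O = 0.2556 s.
Fraction remaining at end-expiration = e^(−Te/τ) = e^(−0.43/0.2556) = 0.1859 → 18.59%.

18.6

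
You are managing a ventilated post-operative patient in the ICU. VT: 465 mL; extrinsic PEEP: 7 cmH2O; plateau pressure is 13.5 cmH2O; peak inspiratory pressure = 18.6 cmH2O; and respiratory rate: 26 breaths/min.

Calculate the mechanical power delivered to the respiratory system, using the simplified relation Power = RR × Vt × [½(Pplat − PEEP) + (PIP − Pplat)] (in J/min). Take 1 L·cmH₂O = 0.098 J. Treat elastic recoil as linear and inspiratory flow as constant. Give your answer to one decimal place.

Per-breath work = Vt × [½(Pplat−PEEP) + (PIP−Pplat)] = 0.465 × [0.5×6.5 + 5.1] = 0.465 × 8.35 = 3.883 L·cmH2O.
Power = 26 × 3.883 = 100.96 L·cmH2O/min.
× 0.098 J/(L·cmH2O) → 9.894 J/min.

9.9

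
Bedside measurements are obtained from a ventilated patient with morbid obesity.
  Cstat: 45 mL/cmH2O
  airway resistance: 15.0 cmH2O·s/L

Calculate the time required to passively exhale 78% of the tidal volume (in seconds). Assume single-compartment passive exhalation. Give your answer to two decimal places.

τ = R × C = 15.0 × 45 mL/cmH2O = 15.0 × 0.045 L/cmH2O = 0.675 s.
Exhaled fraction f = 1 − e^(−t/τ) → t = −τ·ln(1 − f) = −0.675·ln(0.22) = 1.022 s.

1.02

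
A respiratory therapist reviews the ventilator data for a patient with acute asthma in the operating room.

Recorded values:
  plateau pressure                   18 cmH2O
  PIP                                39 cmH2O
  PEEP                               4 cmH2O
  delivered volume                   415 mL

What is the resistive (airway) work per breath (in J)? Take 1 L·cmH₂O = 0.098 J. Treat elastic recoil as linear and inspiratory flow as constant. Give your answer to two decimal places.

With constant inspiratory flow the resistive pressure is constant at PIP − Pplat = 39 − 18 = 21.0 cmH2O, so resistive work = 21.0 × 0.415 = 8.715 L·cmH2O.
× 0.098 J/(L·cmH2O) → 0.8541 J.

0.85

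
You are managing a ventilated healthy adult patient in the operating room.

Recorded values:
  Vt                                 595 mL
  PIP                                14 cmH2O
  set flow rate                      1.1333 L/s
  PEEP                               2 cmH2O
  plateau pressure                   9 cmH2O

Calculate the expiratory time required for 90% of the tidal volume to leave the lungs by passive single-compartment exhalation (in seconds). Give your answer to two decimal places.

R = (PIP − Pplat)/V̇ = (14 − 9) / 1.1333 = 5.0/1.1333 = 4.412 cmH2O·s/L.
C = Vt/(Pplat − PEEP) = 595.0 / (9 − 2) = 595.0/7.0 = 85.0 mL/cmH2O.
τ = R × C = 4.412 × 0.085 L/cmH2O = 0.375 s.
t = −τ·ln(1 − 0.90) = −0.375·ln(0.1) = 0.8635 s.

0.86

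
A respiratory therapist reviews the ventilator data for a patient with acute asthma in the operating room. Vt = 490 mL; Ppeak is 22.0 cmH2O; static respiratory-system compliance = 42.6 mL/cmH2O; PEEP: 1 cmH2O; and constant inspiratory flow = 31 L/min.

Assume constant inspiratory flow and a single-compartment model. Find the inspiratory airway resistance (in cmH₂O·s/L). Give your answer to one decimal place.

18.4

Flow: 31 L/min ÷ 60 = 0.5167 L/s.
Equation of motion (constant flow): PIP = Vt/C + R·V̇ + PEEP.
R·V̇ = PIP − Vt/C − PEEP = 22.0 − 490/42.6 − 1 = 22.0 − 11.502 − 1 = 9.498 cmH2O.
R = 9.498 / 0.5167 = 18.382 cmH2O·s/L.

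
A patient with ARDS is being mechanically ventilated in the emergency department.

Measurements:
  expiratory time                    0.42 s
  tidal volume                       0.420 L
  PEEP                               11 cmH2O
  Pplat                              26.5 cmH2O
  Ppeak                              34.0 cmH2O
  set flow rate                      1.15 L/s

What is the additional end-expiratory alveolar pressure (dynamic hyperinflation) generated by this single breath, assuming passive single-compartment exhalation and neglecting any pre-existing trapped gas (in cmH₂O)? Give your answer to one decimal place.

1.4

R = (PIP − Pplat)/V̇ = (34.0 − 26.5) / 1.15 = 7.5/1.15 = 6.522 cmH2O·s/L.
C = Vt/(Pplat − PEEP) = 420.0 / (26.5 − 11) = 420.0/15.5 = 27.097 mL/cmH2O.
τ = R × C = 6.522 × 0.0271 L/cmH2O = 0.1767 s.
Fraction remaining = e^(−Te/τ) = e^(−0.42/0.1767) = 0.09284; trapped volume = 420.0 × 0.09284 = 38.993 mL.
Additional alveolar pressure from trapping ≈ V_trapped / C = 38.993 / 27.097 = 1.439 cmH2O.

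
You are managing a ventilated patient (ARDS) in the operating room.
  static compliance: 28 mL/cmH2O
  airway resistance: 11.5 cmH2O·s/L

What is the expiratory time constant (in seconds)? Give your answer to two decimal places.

τ = R × C = 11.5 × 28 mL/cmH2O = 11.5 × 0.028 L/cmH2O = 0.322 s.

0.32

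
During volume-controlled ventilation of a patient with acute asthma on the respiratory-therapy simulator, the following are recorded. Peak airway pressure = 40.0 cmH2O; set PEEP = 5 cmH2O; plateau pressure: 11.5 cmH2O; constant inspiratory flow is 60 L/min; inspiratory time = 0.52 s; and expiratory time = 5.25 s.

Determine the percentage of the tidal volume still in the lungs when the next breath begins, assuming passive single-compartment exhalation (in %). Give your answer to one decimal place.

Flow: 60 L/min ÷ 60 = 1 L/s.
Vt = flow × Ti = 1 L/s × 0.52 s × 1000 mL/L = 520.0 mL.
R = (PIP − Pplat)/V̇ = (40.0 − 11.5) / 1 = 28.5/1 = 28.5 cmH2O·s/L.
C = Vt/(Pplat − PEEP) = 520.0 / (11.5 − 5) = 520.0/6.5 = 80.0 mL/cmH2O.
τ = R × C = 28.5 × 0.08 L/cmH2O = 2.28 s.
Fraction remaining at end-expiration = e^(−Te/τ) = e^(−5.25/2.28) = 0.1 → 10.0%.

10.0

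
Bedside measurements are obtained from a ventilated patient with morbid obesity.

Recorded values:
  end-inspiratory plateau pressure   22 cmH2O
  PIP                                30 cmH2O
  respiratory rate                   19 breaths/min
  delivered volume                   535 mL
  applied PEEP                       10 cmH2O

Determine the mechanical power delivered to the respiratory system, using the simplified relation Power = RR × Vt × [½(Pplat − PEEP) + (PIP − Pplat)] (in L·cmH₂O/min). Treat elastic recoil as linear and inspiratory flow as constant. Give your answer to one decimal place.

142.3

Per-breath work = Vt × [½(Pplat−PEEP) + (PIP−Pplat)] = 0.535 × [0.5×12.0 + 8.0] = 0.535 × 14.0 = 7.49 L·cmH2O.
Power = 19 × 7.49 = 142.31 L·cmH2O/min.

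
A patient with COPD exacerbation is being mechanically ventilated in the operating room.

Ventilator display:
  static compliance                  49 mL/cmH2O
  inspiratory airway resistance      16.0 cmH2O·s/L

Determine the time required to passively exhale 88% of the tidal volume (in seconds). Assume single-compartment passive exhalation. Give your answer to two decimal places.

1.66

τ = R × C = 16.0 × 49 mL/cmH2O = 16.0 × 0.049 L/cmH2O = 0.784 s.
Exhaled fraction f = 1 − e^(−t/τ) → t = −τ·ln(1 − f) = −0.784·ln(0.12) = 1.662 s.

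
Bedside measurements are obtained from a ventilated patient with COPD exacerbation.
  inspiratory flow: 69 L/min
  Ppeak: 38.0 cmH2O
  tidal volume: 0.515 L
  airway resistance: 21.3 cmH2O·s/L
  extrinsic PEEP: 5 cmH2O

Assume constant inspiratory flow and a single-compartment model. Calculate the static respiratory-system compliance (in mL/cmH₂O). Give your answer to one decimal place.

Flow: 69 L/min ÷ 60 = 1.15 L/s.
Equation of motion (constant flow): PIP = Vt/C + R·V̇ + PEEP.
Vt/C = PIP − R·V̇ − PEEP = 38.0 − 21.3×1.15 − 5 = 38.0 − 24.495 − 5 = 8.505 cmH2O.
C = Vt / 8.505 = 515 / 8.505 = 60.553 mL/cmH2O.

60.6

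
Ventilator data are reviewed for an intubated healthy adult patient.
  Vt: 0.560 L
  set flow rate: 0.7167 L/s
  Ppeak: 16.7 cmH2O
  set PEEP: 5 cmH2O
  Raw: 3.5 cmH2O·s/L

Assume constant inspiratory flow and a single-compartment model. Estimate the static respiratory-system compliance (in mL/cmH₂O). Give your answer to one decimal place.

Equation of motion (constant flow): PIP = Vt/C + R·V̇ + PEEP.
Vt/C = PIP − R·V̇ − PEEP = 16.7 − 3.5×0.7167 − 5 = 16.7 − 2.508 − 5 = 9.192 cmH2O.
C = Vt / 9.192 = 560 / 9.192 = 60.923 mL/cmH2O.

60.9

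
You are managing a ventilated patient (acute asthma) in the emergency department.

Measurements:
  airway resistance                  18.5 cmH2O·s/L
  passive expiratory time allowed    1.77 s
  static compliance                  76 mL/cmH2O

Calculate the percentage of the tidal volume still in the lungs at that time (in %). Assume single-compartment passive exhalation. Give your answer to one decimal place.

28.4

τ = R × C = 18.5 × 76 mL/cmH2O = 18.5 × 0.076 L/cmH2O = 1.406 s.
Passive exhalation: V(t)/V₀ = e^(−t/τ) = e^(−1.77/1.406) = 0.284.
Fraction remaining = 0.284 → 28.4%.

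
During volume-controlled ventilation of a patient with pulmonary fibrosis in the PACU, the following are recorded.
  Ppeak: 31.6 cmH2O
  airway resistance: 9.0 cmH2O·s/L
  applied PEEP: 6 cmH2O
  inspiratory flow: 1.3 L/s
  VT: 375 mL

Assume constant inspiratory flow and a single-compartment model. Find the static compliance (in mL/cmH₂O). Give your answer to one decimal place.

27.0

Equation of motion (constant flow): PIP = Vt/C + R·V̇ + PEEP.
Vt/C = PIP − R·V̇ − PEEP = 31.6 − 9.0×1.3 − 6 = 31.6 − 11.7 − 6 = 13.9 cmH2O.
C = Vt / 13.9 = 375 / 13.9 = 26.978 mL/cmH2O.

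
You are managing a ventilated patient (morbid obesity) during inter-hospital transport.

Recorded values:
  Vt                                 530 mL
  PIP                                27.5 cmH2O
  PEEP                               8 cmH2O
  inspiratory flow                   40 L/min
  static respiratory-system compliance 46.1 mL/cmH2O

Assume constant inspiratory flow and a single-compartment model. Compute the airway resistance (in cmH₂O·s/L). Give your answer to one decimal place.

Flow: 40 L/min ÷ 60 = 0.6667 L/s.
Equation of motion (constant flow): PIP = Vt/C + R·V̇ + PEEP.
R·V̇ = PIP − Vt/C − PEEP = 27.5 − 530/46.1 − 8 = 27.5 − 11.497 − 8 = 8.003 cmH2O.
R = 8.003 / 0.6667 = 12.004 cmH2O·s/L.

12.0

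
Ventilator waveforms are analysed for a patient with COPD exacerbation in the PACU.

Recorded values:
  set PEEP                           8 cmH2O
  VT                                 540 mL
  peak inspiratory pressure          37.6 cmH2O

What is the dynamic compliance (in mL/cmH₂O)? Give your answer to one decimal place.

Dynamic compliance = Vt / (PIP − PEEP) = 540 / (37.6 − 8) = 540 / 29.6 = 18.243 mL/cmH2O.

18.2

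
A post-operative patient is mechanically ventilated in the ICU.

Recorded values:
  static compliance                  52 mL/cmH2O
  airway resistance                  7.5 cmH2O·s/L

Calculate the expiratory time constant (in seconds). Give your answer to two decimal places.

0.39

τ = R × C = 7.5 × 52 mL/cmH2O = 7.5 × 0.052 L/cmH2O = 0.39 s.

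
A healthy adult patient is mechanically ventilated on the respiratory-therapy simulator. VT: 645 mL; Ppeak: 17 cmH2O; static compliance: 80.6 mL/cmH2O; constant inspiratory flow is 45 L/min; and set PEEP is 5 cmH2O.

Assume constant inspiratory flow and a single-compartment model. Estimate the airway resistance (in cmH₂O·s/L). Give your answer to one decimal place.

5.3

Flow: 45 L/min ÷ 60 = 0.75 L/s.
Equation of motion (constant flow): PIP = Vt/C + R·V̇ + PEEP.
R·V̇ = PIP − Vt/C − PEEP = 17 − 645/80.6 − 5 = 17 − 8.002 − 5 = 3.998 cmH2O.
R = 3.998 / 0.75 = 5.331 cmH2O·s/L.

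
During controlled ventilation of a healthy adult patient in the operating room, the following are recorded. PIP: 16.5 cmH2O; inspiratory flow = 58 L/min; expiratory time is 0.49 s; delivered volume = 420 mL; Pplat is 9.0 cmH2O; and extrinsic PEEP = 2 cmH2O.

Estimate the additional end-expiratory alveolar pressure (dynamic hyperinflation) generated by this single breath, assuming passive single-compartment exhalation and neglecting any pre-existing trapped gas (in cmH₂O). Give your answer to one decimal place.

Flow: 58 L/min ÷ 60 = 0.9667 L/s.
R = (PIP − Pplat)/V̇ = (16.5 − 9.0) / 0.9667 = 7.5/0.9667 = 7.758 cmH2O·s/L.
C = Vt/(Pplat − PEEP) = 420.0 / (9.0 − 2) = 420.0/7.0 = 60.0 mL/cmH2O.
τ = R × C = 7.758 × 0.06 L/cmH2O = 0.4655 s.
Fraction remaining = e^(−Te/τ) = e^(−0.49/0.4655) = 0.349; trapped volume = 420.0 × 0.349 = 146.58 mL.
Additional alveolar pressure from trapping ≈ V_trapped / C = 146.58 / 60.0 = 2.443 cmH2O.

2.4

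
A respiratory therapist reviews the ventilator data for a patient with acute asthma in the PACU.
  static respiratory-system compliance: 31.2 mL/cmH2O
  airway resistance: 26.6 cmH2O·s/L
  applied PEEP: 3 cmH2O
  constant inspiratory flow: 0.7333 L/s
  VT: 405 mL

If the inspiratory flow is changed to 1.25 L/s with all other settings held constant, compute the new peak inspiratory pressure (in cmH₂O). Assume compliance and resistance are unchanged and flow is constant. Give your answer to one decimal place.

PIP = Vt/C + R·V̇ + PEEP (constant-flow equation of motion).
Only the resistive term changes: ΔPIP = R × ΔV̇ = 26.6 × (1.25 − 0.7333) = 26.6 × 0.5167 = 13.744 cmH2O.
Original PIP = 405/31.2 + 26.6×0.7333 + 3 = 35.487 cmH2O; new PIP = 35.487 + (13.744) = 49.231 cmH2O.

49.2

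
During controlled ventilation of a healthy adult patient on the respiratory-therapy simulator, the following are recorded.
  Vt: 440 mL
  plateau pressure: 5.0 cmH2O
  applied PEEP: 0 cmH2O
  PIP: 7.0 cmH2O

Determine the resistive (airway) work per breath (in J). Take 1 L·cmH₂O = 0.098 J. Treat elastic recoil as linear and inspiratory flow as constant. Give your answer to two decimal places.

With constant inspiratory flow the resistive pressure is constant at PIP − Pplat = 7.0 − 5.0 = 2.0 cmH2O, so resistive work = 2.0 × 0.440 = 0.88 L·cmH2O.
× 0.098 J/(L·cmH2O) → 0.08624 J.

0.09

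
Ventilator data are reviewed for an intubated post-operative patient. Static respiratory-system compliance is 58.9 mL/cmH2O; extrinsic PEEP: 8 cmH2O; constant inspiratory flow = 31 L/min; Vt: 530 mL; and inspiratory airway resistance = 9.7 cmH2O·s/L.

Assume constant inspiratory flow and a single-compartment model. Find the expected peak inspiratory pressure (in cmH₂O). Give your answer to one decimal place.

22.0

Flow: 31 L/min ÷ 60 = 0.5167 L/s.
Equation of motion (constant flow): PIP = Vt/C + R·V̇ + PEEP.
PIP = 530/58.9 + 9.7×0.5167 + 8 = 8.998 + 5.012 + 8 = 22.01 cmH2O.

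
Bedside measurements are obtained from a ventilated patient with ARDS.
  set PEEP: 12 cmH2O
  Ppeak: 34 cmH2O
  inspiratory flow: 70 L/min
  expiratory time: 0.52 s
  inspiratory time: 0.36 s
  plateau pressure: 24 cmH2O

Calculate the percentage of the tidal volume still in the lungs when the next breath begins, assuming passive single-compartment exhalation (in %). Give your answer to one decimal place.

17.7

Flow: 70 L/min ÷ 60 = 1.1667 L/s.
Vt = flow × Ti = 1.1667 L/s × 0.36 s × 1000 mL/L = 420.01 mL.
R = (PIP − Pplat)/V̇ = (34 − 24) / 1.1667 = 10.0/1.1667 = 8.571 cmH2O·s/L.
C = Vt/(Pplat − PEEP) = 420.01 / (24 − 12) = 420.01/12.0 = 35.001 mL/cmH2O.
τ = R × C = 8.571 × 0.035 L/cmH2O = 0.3 s.
Fraction remaining at end-expiration = e^(−Te/τ) = e^(−0.52/0.3) = 0.1767 → 17.67%.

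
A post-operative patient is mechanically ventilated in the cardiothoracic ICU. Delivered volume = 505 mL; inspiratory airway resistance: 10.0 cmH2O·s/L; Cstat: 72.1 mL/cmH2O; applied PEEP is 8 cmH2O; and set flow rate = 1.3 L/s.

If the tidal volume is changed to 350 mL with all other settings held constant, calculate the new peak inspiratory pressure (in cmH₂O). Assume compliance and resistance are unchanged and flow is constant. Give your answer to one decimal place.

PIP = Vt/C + R·V̇ + PEEP (constant-flow equation of motion).
Only the elastic term changes: ΔPIP = ΔVt / C = (350 − 505) / 72.1 = -2.15 cmH2O.
Original PIP = 505/72.1 + 10.0×1.3 + 8 = 28.004 cmH2O; new PIP = 28.004 + (-2.15) = 25.854 cmH2O.

25.9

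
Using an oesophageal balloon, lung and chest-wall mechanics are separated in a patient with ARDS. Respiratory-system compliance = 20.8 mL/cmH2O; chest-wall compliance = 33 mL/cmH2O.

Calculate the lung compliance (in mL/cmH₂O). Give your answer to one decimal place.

56.3

1/CL = 1/Crs − 1/Ccw.
1/CL = 1/20.8 − 1/33 = 0.01777.
CL = 56.275 mL/cmH2O.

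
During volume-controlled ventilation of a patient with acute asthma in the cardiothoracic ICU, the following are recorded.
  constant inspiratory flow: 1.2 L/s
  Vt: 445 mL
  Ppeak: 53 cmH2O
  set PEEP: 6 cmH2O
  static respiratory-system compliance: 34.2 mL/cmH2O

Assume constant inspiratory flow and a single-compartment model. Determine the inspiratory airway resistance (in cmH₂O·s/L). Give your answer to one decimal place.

28.3

Equation of motion (constant flow): PIP = Vt/C + R·V̇ + PEEP.
R·V̇ = PIP − Vt/C − PEEP = 53 − 445/34.2 − 6 = 53 − 13.012 − 6 = 33.988 cmH2O.
R = 33.988 / 1.2 = 28.323 cmH2O·s/L.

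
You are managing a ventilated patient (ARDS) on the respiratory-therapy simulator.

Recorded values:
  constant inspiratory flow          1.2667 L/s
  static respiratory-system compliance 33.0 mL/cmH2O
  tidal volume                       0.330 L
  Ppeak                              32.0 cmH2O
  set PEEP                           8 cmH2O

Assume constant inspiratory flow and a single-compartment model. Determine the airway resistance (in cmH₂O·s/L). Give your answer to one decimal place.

11.1

Equation of motion (constant flow): PIP = Vt/C + R·V̇ + PEEP.
R·V̇ = PIP − Vt/C − PEEP = 32.0 − 330/33.0 − 8 = 32.0 − 10.0 − 8 = 14.0 cmH2O.
R = 14.0 / 1.2667 = 11.052 cmH2O·s/L.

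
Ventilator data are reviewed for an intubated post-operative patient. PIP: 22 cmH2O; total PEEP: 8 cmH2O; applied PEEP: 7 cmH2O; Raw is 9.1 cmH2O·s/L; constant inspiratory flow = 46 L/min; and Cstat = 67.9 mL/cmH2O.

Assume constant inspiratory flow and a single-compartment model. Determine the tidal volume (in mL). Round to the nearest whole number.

477

Flow: 46 L/min ÷ 60 = 0.7667 L/s.
Total PEEP = 8 cmH2O (set 7 + intrinsic 1); this is the baseline alveolar pressure.
Equation of motion (constant flow): PIP = Vt/C + R·V̇ + PEEP.
Vt/C = PIP − R·V̇ − PEEP = 22 − 6.977 − 8 = 7.023 cmH2O.
Vt = C × 7.023 = 67.9 × 7.023 = 476.86 mL.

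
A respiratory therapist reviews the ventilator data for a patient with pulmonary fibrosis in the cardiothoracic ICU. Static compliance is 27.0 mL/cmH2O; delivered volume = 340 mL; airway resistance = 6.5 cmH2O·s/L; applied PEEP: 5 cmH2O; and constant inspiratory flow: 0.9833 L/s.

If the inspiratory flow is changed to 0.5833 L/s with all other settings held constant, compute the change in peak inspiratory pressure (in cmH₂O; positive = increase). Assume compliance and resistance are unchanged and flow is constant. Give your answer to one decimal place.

PIP = Vt/C + R·V̇ + PEEP (constant-flow equation of motion).
Only the resistive term changes: ΔPIP = R × ΔV̇ = 6.5 × (0.5833 − 0.9833) = 6.5 × -0.4 = -2.6 cmH2O.

-2.6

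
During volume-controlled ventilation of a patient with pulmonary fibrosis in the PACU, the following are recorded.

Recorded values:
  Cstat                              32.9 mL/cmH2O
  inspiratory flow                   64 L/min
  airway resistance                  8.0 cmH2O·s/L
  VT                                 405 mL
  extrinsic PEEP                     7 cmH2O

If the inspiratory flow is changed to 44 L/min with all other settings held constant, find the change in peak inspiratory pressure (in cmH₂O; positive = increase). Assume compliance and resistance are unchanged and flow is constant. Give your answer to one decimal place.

Flow: 64 L/min ÷ 60 = 1.0667 L/s.
New flow: 44 L/min ÷ 60 = 0.7333 L/s.
PIP = Vt/C + R·V̇ + PEEP (constant-flow equation of motion).
Only the resistive term changes: ΔPIP = R × ΔV̇ = 8.0 × (0.7333 − 1.0667) = 8.0 × -0.3334 = -2.667 cmH2O.

-2.7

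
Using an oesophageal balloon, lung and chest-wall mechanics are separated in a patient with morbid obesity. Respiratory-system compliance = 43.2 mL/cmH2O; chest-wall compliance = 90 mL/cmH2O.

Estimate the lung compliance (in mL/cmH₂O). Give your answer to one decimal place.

83.1

1/CL = 1/Crs − 1/Ccw.
1/CL = 1/43.2 − 1/90 = 0.01204.
CL = 83.056 mL/cmH2O.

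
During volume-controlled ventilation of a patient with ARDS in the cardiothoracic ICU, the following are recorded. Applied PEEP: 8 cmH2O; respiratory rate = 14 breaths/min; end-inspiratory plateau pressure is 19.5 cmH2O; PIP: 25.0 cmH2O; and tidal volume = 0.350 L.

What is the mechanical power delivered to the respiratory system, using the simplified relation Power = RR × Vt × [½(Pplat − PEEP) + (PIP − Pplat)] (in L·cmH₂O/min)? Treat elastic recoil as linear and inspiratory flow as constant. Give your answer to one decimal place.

Per-breath work = Vt × [½(Pplat−PEEP) + (PIP−Pplat)] = 0.350 × [0.5×11.5 + 5.5] = 0.350 × 11.25 = 3.938 L·cmH2O.
Power = 14 × 3.938 = 55.132 L·cmH2O/min.

55.1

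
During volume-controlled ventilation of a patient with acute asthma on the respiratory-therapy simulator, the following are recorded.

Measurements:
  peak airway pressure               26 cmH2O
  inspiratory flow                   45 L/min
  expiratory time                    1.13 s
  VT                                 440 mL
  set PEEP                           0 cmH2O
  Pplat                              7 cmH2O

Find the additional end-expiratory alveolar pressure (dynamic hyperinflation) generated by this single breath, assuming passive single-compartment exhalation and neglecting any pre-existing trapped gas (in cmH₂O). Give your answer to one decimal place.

Flow: 45 L/min ÷ 60 = 0.75 L/s.
R = (PIP − Pplat)/V̇ = (26 − 7) / 0.75 = 19.0/0.75 = 25.333 cmH2O·s/L.
C = Vt/(Pplat − PEEP) = 440.0 / (7 − 0) = 440.0/7.0 = 62.857 mL/cmH2O.
τ = R × C = 25.333 × 0.06286 L/cmH2O = 1.592 s.
Fraction remaining = e^(−Te/τ) = e^(−1.13/1.592) = 0.4917; trapped volume = 440.0 × 0.4917 = 216.35 mL.
Additional alveolar pressure from trapping ≈ V_trapped / C = 216.35 / 62.857 = 3.442 cmH2O.

3.4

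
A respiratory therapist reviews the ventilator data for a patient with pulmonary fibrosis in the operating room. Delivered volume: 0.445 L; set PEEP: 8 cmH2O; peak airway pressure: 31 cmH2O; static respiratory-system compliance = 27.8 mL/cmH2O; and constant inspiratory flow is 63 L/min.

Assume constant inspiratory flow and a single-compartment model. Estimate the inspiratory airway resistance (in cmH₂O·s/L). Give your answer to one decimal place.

Flow: 63 L/min ÷ 60 = 1.05 L/s.
Equation of motion (constant flow): PIP = Vt/C + R·V̇ + PEEP.
R·V̇ = PIP − Vt/C − PEEP = 31 − 445/27.8 − 8 = 31 − 16.007 − 8 = 6.993 cmH2O.
R = 6.993 / 1.05 = 6.66 cmH2O·s/L.

6.7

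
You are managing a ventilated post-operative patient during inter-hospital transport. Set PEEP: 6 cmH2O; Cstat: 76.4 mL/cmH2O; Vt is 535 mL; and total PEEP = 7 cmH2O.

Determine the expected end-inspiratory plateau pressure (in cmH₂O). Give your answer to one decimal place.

14.0

End-expiratory occlusion gives total PEEP = 7 cmH2O (intrinsic PEEP = 7 − 6 = 1). Use total PEEP for the elastic gradient.
Pplat = PEEPtotal + Vt / Cstat = 7 + 535 / 76.4 = 7 + 7.003 = 14.003 cmH2O.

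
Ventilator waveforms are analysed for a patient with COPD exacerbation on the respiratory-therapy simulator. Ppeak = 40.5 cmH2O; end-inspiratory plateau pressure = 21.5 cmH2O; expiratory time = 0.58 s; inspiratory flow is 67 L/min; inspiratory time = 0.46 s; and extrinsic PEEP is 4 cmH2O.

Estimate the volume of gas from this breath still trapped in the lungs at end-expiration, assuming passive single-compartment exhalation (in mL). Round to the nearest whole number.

161

Flow: 67 L/min ÷ 60 = 1.1167 L/s.
Vt = flow × Ti = 1.1167 L/s × 0.46 s × 1000 mL/L = 513.68 mL.
R = (PIP − Pplat)/V̇ = (40.5 − 21.5) / 1.1167 = 19.0/1.1167 = 17.014 cmH2O·s/L.
C = Vt/(Pplat − PEEP) = 513.68 / (21.5 − 4) = 513.68/17.5 = 29.353 mL/cmH2O.
τ = R × C = 17.014 × 0.02935 L/cmH2O = 0.4994 s.
Fraction remaining = e^(−Te/τ) = e^(−0.58/0.4994) = 0.313.
Trapped volume = 513.68 × 0.313 = 160.78 mL.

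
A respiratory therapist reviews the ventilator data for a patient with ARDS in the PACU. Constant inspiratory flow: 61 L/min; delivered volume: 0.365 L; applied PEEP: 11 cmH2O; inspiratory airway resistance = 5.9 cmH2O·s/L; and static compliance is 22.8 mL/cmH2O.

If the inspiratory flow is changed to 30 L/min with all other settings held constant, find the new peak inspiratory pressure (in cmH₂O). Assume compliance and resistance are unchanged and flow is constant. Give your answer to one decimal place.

30.0

Flow: 61 L/min ÷ 60 = 1.0167 L/s.
New flow: 30 L/min ÷ 60 = 0.5 L/s.
PIP = Vt/C + R·V̇ + PEEP (constant-flow equation of motion).
Only the resistive term changes: ΔPIP = R × ΔV̇ = 5.9 × (0.5 − 1.0167) = 5.9 × -0.5167 = -3.049 cmH2O.
Original PIP = 365/22.8 + 5.9×1.0167 + 11 = 33.007 cmH2O; new PIP = 33.007 + (-3.049) = 29.958 cmH2O.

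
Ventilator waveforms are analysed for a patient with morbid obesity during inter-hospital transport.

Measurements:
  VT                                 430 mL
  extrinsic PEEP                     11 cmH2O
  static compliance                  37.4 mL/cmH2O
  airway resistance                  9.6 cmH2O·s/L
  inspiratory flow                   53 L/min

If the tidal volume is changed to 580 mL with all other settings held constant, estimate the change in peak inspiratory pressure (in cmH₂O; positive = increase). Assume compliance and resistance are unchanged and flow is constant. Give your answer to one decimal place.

4.0

PIP = Vt/C + R·V̇ + PEEP (constant-flow equation of motion).
Only the elastic term changes: ΔPIP = ΔVt / C = (580 − 430) / 37.4 = 4.011 cmH2O.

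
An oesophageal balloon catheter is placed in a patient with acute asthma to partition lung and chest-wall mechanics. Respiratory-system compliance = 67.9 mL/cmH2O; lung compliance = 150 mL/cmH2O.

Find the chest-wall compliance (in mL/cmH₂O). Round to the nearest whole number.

124

1/Ccw = 1/Crs − 1/CL.
1/Ccw = 1/67.9 − 1/150 = 0.008061.
Ccw = 124.05 mL/cmH2O.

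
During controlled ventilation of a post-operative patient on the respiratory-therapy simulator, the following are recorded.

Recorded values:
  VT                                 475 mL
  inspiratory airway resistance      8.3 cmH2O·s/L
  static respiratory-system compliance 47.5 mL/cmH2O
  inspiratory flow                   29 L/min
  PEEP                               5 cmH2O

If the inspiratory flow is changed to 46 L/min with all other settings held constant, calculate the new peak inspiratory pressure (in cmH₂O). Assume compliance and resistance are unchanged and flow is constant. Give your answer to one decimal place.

21.4

Flow: 29 L/min ÷ 60 = 0.4833 L/s.
New flow: 46 L/min ÷ 60 = 0.7667 L/s.
PIP = Vt/C + R·V̇ + PEEP (constant-flow equation of motion).
Only the resistive term changes: ΔPIP = R × ΔV̇ = 8.3 × (0.7667 − 0.4833) = 8.3 × 0.2834 = 2.352 cmH2O.
Original PIP = 475/47.5 + 8.3×0.4833 + 5 = 19.011 cmH2O; new PIP = 19.011 + (2.352) = 21.363 cmH2O.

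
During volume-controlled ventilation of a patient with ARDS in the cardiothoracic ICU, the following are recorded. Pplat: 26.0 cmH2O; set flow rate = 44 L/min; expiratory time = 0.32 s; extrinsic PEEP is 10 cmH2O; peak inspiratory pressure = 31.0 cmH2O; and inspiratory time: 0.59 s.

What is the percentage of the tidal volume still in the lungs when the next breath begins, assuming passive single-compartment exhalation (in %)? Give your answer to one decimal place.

17.6

Flow: 44 L/min ÷ 60 = 0.7333 L/s.
Vt = flow × Ti = 0.7333 L/s × 0.59 s × 1000 mL/L = 432.65 mL.
R = (PIP − Pplat)/V̇ = (31.0 − 26.0) / 0.7333 = 5.0/0.7333 = 6.818 cmH2O·s/L.
C = Vt/(Pplat − PEEP) = 432.65 / (26.0 − 10) = 432.65/16.0 = 27.041 mL/cmH2O.
τ = R × C = 6.818 × 0.02704 L/cmH2O = 0.1844 s.
Fraction remaining at end-expiration = e^(−Te/τ) = e^(−0.32/0.1844) = 0.1763 → 17.63%.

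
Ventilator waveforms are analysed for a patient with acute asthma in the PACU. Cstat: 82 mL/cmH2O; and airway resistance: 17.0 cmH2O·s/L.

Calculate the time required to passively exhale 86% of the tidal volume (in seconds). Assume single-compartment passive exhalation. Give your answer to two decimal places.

2.74

τ = R × C = 17.0 × 82 mL/cmH2O = 17.0 × 0.082 L/cmH2O = 1.394 s.
Exhaled fraction f = 1 − e^(−t/τ) → t = −τ·ln(1 − f) = −1.394·ln(0.14) = 2.741 s.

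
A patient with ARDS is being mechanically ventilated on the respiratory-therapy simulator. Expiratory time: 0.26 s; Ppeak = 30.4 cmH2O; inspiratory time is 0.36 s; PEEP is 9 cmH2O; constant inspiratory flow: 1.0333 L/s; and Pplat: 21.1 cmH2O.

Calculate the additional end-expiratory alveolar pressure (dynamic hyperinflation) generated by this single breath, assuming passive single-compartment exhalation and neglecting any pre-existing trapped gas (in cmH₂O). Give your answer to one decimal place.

4.7

Vt = flow × Ti = 1.0333 L/s × 0.36 s × 1000 mL/L = 371.99 mL.
R = (PIP − Pplat)/V̇ = (30.4 − 21.1) / 1.0333 = 9.3/1.0333 = 9.0 cmH2O·s/L.
C = Vt/(Pplat − PEEP) = 371.99 / (21.1 − 9) = 371.99/12.1 = 30.743 mL/cmH2O.
τ = R × C = 9.0 × 0.03074 L/cmH2O = 0.2767 s.
Fraction remaining = e^(−Te/τ) = e^(−0.26/0.2767) = 0.3908; trapped volume = 371.99 × 0.3908 = 145.37 mL.
Additional alveolar pressure from trapping ≈ V_trapped / C = 145.37 / 30.743 = 4.729 cmH2O.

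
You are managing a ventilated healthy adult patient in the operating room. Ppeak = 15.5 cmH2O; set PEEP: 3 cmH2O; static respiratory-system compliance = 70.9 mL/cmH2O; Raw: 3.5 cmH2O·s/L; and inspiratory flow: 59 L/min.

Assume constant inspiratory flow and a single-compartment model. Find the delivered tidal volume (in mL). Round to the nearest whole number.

642

Flow: 59 L/min ÷ 60 = 0.9833 L/s.
Equation of motion (constant flow): PIP = Vt/C + R·V̇ + PEEP.
Vt/C = PIP − R·V̇ − PEEP = 15.5 − 3.442 − 3 = 9.058 cmH2O.
Vt = C × 9.058 = 70.9 × 9.058 = 642.21 mL.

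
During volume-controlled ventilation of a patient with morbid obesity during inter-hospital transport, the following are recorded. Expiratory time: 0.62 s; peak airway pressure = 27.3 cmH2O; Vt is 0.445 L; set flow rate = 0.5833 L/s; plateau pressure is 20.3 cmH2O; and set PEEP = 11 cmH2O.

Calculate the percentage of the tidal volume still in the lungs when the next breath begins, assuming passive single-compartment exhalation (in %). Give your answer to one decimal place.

34.0

R = (PIP − Pplat)/V̇ = (27.3 − 20.3) / 0.5833 = 7.0/0.5833 = 12.001 cmH2O·s/L.
C = Vt/(Pplat − PEEP) = 445.0 / (20.3 − 11) = 445.0/9.3 = 47.849 mL/cmH2O.
τ = R × C = 12.001 × 0.04785 L/cmH2O = 0.5742 s.
Fraction remaining at end-expiration = e^(−Te/τ) = e^(−0.62/0.5742) = 0.3397 → 33.97%.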